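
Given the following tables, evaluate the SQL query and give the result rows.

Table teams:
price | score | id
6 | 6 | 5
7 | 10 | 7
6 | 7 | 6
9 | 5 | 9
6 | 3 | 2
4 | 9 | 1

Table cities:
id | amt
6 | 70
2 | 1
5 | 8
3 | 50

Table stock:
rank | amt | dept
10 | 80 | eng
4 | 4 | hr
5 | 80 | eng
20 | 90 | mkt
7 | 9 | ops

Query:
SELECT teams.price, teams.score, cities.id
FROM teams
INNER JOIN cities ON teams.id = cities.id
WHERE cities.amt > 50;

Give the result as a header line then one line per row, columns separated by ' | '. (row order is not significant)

After JOIN cities (3 rows):
teams.price | teams.score | teams.id | cities.id | cities.amt
6 | 6 | 5 | 5 | 8
6 | 7 | 6 | 6 | 70
6 | 3 | 2 | 2 | 1
After WHERE (1 rows):
teams.price | teams.score | teams.id | cities.id | cities.amt
6 | 7 | 6 | 6 | 70
After SELECT (1 rows):
teams.price | teams.score | cities.id
6 | 7 | 6

== RESULT ==
teams.price | teams.score | cities.id
6 | 7 | 6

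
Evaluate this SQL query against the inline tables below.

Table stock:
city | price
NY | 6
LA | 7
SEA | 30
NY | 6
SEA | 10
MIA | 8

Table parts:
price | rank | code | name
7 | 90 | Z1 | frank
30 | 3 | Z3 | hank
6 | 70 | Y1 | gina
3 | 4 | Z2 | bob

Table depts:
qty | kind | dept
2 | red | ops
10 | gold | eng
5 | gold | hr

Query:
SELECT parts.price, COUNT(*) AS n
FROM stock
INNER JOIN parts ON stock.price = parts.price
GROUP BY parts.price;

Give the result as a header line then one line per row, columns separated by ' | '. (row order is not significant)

== RESULT ==
parts.price | n
6 | 2
7 | 1
30 | 1

Derivation:
After JOIN parts (4 rows):
stock.city | stock.price | parts.price | parts.rank | parts.code | parts.name
NY | 6 | 6 | 70 | Y1 | gina
LA | 7 | 7 | 90 | Z1 | frank
SEA | 30 | 30 | 3 | Z3 | hank
NY | 6 | 6 | 70 | Y1 | gina
After GROUP BY (3 rows):
parts.price | n
6 | 2
7 | 1
30 | 1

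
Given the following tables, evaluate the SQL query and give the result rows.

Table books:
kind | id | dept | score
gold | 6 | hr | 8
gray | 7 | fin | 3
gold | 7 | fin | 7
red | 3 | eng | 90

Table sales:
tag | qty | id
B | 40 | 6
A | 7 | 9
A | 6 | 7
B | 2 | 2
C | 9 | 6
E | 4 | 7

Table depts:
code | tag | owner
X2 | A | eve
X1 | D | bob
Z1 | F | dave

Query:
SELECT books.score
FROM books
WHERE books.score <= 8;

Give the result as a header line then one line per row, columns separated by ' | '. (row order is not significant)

After WHERE (3 rows):
books.kind | books.id | books.dept | books.score
gold | 6 | hr | 8
gray | 7 | fin | 3
gold | 7 | fin | 7
After SELECT (3 rows):
books.score
8
3
7

== RESULT ==
books.score
8
3
7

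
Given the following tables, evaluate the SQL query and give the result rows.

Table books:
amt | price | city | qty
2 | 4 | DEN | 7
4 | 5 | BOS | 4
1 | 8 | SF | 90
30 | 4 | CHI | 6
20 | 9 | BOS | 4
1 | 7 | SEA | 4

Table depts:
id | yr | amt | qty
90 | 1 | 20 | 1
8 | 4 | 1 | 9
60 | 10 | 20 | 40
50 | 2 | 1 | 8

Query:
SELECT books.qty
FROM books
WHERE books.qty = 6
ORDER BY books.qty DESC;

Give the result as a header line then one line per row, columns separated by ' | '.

== RESULT ==
books.qty
6

Derivation:
After WHERE (1 rows):
books.amt | books.price | books.city | books.qty
30 | 4 | CHI | 6
After SELECT (1 rows):
books.qty
6
After ORDER BY (1 rows):
books.qty
6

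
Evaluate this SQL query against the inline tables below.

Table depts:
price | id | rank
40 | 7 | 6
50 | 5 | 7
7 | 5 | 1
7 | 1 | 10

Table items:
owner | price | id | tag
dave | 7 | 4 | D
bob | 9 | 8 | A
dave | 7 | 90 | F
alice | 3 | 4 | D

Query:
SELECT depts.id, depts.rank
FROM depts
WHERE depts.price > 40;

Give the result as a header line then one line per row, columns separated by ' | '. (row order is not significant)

== RESULT ==
depts.id | depts.rank
5 | 7

Derivation:
After WHERE (1 rows):
depts.price | depts.id | depts.rank
50 | 5 | 7
After SELECT (1 rows):
depts.id | depts.rank
5 | 7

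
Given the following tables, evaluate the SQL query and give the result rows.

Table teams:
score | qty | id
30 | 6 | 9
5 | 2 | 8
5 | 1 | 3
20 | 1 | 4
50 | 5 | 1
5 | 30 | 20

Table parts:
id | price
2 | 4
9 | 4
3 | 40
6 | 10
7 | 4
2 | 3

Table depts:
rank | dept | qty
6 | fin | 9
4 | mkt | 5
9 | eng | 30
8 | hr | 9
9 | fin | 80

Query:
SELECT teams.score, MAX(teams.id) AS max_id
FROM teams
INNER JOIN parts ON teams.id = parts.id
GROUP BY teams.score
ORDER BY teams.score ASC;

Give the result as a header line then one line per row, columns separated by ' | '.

== RESULT ==
teams.score | max_id
5 | 3
30 | 9

Derivation:
After JOIN parts (2 rows):
teams.score | teams.qty | teams.id | parts.id | parts.price
30 | 6 | 9 | 9 | 4
5 | 1 | 3 | 3 | 40
After GROUP BY (2 rows):
teams.score | max_id
30 | 9
5 | 3
After ORDER BY (2 rows):
teams.score | max_id
5 | 3
30 | 9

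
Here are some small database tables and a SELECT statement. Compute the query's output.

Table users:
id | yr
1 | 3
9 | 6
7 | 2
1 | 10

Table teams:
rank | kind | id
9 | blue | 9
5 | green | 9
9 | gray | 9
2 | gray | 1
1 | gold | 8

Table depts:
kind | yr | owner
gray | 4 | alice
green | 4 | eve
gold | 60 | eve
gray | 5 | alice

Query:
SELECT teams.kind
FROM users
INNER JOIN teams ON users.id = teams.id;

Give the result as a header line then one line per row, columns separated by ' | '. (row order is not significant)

== RESULT ==
teams.kind
gray
blue
green
gray
gray

Derivation:
After JOIN teams (5 rows):
users.id | users.yr | teams.rank | teams.kind | teams.id
1 | 3 | 2 | gray | 1
9 | 6 | 9 | blue | 9
9 | 6 | 5 | green | 9
9 | 6 | 9 | gray | 9
1 | 10 | 2 | gray | 1
After SELECT (5 rows):
teams.kind
gray
blue
green
gray
gray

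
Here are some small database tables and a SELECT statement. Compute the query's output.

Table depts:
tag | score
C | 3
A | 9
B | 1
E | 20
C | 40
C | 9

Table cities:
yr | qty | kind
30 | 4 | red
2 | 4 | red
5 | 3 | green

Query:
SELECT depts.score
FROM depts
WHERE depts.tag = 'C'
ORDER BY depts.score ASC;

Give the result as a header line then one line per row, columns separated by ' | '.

== RESULT ==
depts.score
3
9
40

Derivation:
After WHERE (3 rows):
depts.tag | depts.score
C | 3
C | 40
C | 9
After SELECT (3 rows):
depts.score
3
40
9
After ORDER BY (3 rows):
depts.score
3
9
40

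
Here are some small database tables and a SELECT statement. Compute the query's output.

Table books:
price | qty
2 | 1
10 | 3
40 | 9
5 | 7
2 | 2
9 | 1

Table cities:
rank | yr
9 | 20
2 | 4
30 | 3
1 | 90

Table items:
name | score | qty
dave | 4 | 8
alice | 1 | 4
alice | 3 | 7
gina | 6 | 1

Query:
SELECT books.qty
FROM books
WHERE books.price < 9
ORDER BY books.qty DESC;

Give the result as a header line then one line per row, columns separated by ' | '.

== RESULT ==
books.qty
7
2
1

Derivation:
After WHERE (3 rows):
books.price | books.qty
2 | 1
5 | 7
2 | 2
After SELECT (3 rows):
books.qty
1
7
2
After ORDER BY (3 rows):
books.qty
7
2
1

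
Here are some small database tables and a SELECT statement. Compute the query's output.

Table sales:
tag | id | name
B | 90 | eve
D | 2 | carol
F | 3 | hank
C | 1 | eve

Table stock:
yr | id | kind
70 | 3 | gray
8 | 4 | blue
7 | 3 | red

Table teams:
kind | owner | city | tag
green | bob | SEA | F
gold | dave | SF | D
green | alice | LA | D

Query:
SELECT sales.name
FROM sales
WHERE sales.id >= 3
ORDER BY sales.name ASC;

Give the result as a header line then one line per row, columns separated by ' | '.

After WHERE (2 rows):
sales.tag | sales.id | sales.name
B | 90 | eve
F | 3 | hank
After SELECT (2 rows):
sales.name
eve
hank
After ORDER BY (2 rows):
sales.name
eve
hank

== RESULT ==
sales.name
eve
hank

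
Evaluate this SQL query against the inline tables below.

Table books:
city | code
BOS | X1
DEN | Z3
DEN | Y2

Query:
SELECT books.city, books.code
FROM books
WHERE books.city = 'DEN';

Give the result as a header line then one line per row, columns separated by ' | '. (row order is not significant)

After WHERE (2 rows):
books.city | books.code
DEN | Z3
DEN | Y2
After SELECT (2 rows):
books.city | books.code
DEN | Z3
DEN | Y2

== RESULT ==
books.city | books.code
DEN | Z3
DEN | Y2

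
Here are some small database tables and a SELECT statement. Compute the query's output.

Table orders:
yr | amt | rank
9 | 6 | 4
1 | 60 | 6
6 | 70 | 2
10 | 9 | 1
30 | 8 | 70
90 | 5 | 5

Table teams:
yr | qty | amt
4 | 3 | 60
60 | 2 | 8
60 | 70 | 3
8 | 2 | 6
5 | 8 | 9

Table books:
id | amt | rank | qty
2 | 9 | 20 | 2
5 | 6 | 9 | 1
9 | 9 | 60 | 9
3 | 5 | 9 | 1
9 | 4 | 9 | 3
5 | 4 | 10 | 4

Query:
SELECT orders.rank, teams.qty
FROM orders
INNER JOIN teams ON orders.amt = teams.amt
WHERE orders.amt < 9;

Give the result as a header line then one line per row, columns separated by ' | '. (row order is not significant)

== RESULT ==
orders.rank | teams.qty
4 | 2
70 | 2

Derivation:
After JOIN teams (4 rows):
orders.yr | orders.amt | orders.rank | teams.yr | teams.qty | teams.amt
9 | 6 | 4 | 8 | 2 | 6
1 | 60 | 6 | 4 | 3 | 60
10 | 9 | 1 | 5 | 8 | 9
30 | 8 | 70 | 60 | 2 | 8
After WHERE (2 rows):
orders.yr | orders.amt | orders.rank | teams.yr | teams.qty | teams.amt
9 | 6 | 4 | 8 | 2 | 6
30 | 8 | 70 | 60 | 2 | 8
After SELECT (2 rows):
orders.rank | teams.qty
4 | 2
70 | 2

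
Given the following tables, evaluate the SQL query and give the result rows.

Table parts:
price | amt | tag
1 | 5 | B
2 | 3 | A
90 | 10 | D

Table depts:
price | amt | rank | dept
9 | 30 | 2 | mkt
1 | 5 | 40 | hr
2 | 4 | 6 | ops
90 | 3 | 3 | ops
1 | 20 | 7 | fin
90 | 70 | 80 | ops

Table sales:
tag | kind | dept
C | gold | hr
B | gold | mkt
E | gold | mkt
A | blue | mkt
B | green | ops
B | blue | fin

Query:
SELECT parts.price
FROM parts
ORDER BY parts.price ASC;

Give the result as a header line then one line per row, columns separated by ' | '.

== RESULT ==
parts.price
1
2
90

Derivation:
After SELECT (3 rows):
parts.price
1
2
90
After ORDER BY (3 rows):
parts.price
1
2
90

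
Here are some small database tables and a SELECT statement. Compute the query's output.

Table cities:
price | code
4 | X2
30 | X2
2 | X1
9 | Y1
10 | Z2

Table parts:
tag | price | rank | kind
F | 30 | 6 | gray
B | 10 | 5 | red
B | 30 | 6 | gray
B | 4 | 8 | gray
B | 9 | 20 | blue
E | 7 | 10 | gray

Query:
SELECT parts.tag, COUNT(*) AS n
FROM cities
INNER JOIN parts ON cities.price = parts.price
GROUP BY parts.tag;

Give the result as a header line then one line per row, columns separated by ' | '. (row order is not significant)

== RESULT ==
parts.tag | n
B | 4
F | 1

Derivation:
After JOIN parts (5 rows):
cities.price | cities.code | parts.tag | parts.price | parts.rank | parts.kind
4 | X2 | B | 4 | 8 | gray
30 | X2 | F | 30 | 6 | gray
30 | X2 | B | 30 | 6 | gray
9 | Y1 | B | 9 | 20 | blue
10 | Z2 | B | 10 | 5 | red
After GROUP BY (2 rows):
parts.tag | n
B | 4
F | 1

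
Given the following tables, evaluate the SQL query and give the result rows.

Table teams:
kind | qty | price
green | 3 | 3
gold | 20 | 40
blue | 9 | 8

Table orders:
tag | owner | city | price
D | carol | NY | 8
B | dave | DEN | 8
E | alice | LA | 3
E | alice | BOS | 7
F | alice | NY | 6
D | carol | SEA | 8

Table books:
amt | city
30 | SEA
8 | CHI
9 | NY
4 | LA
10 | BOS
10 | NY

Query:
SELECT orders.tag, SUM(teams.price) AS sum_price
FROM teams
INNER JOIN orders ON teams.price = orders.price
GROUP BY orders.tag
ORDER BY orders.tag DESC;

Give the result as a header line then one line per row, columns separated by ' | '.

== RESULT ==
orders.tag | sum_price
E | 3
D | 16
B | 8

Derivation:
After JOIN orders (4 rows):
teams.kind | teams.qty | teams.price | orders.tag | orders.owner | orders.city | orders.price
green | 3 | 3 | E | alice | LA | 3
blue | 9 | 8 | D | carol | NY | 8
blue | 9 | 8 | B | dave | DEN | 8
blue | 9 | 8 | D | carol | SEA | 8
After GROUP BY (3 rows):
orders.tag | sum_price
E | 3
D | 16
B | 8
After ORDER BY (3 rows):
orders.tag | sum_price
E | 3
D | 16
B | 8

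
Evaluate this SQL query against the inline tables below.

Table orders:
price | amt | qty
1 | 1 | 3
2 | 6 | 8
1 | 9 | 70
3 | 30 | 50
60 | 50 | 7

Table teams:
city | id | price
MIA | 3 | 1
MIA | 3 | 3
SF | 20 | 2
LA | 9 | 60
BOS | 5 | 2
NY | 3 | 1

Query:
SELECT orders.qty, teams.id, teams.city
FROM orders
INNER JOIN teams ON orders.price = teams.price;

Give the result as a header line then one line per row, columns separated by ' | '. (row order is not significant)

After JOIN teams (8 rows):
orders.price | orders.amt | orders.qty | teams.city | teams.id | teams.price
1 | 1 | 3 | MIA | 3 | 1
1 | 1 | 3 | NY | 3 | 1
2 | 6 | 8 | SF | 20 | 2
2 | 6 | 8 | BOS | 5 | 2
1 | 9 | 70 | MIA | 3 | 1
1 | 9 | 70 | NY | 3 | 1
3 | 30 | 50 | MIA | 3 | 3
60 | 50 | 7 | LA | 9 | 60
After SELECT (8 rows):
orders.qty | teams.id | teams.city
3 | 3 | MIA
3 | 3 | NY
8 | 20 | SF
8 | 5 | BOS
70 | 3 | MIA
70 | 3 | NY
50 | 3 | MIA
7 | 9 | LA

== RESULT ==
orders.qty | teams.id | teams.city
3 | 3 | MIA
3 | 3 | NY
8 | 20 | SF
8 | 5 | BOS
70 | 3 | MIA
70 | 3 | NY
50 | 3 | MIA
7 | 9 | LA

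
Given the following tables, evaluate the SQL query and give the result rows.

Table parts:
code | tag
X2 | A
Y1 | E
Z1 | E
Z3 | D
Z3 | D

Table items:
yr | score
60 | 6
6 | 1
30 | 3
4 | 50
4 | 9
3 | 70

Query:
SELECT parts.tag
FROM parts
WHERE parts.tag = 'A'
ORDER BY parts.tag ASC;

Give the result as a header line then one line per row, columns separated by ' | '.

After WHERE (1 rows):
parts.code | parts.tag
X2 | A
After SELECT (1 rows):
parts.tag
A
After ORDER BY (1 rows):
parts.tag
A

== RESULT ==
parts.tag
A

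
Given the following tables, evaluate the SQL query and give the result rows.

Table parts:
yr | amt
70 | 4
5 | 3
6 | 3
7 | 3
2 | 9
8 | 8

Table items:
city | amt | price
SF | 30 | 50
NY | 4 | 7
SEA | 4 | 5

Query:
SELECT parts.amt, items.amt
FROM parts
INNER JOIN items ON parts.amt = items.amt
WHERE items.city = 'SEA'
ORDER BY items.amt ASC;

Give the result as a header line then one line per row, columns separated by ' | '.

== RESULT ==
parts.amt | items.amt
4 | 4

Derivation:
After JOIN items (2 rows):
parts.yr | parts.amt | items.city | items.amt | items.price
70 | 4 | NY | 4 | 7
70 | 4 | SEA | 4 | 5
After WHERE (1 rows):
parts.yr | parts.amt | items.city | items.amt | items.price
70 | 4 | SEA | 4 | 5
After SELECT (1 rows):
parts.amt | items.amt
4 | 4
After ORDER BY (1 rows):
parts.amt | items.amt
4 | 4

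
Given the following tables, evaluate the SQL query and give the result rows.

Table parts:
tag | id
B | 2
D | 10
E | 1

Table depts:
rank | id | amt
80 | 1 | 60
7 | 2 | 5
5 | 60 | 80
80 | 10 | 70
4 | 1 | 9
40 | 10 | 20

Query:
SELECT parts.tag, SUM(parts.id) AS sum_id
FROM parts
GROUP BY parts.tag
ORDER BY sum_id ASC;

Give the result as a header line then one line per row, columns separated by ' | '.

After GROUP BY (3 rows):
parts.tag | sum_id
B | 2
D | 10
E | 1
After ORDER BY (3 rows):
parts.tag | sum_id
E | 1
B | 2
D | 10

== RESULT ==
parts.tag | sum_id
E | 1
B | 2
D | 10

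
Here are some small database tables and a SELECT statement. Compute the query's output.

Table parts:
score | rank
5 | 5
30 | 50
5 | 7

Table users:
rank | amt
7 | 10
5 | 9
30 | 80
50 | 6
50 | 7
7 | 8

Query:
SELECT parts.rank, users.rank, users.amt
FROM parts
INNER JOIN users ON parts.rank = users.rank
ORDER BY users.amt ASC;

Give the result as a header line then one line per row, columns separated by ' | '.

== RESULT ==
parts.rank | users.rank | users.amt
50 | 50 | 6
50 | 50 | 7
7 | 7 | 8
5 | 5 | 9
7 | 7 | 10

Derivation:
After JOIN users (5 rows):
parts.score | parts.rank | users.rank | users.amt
5 | 5 | 5 | 9
30 | 50 | 50 | 6
30 | 50 | 50 | 7
5 | 7 | 7 | 10
5 | 7 | 7 | 8
After SELECT (5 rows):
parts.rank | users.rank | users.amt
5 | 5 | 9
50 | 50 | 6
50 | 50 | 7
7 | 7 | 10
7 | 7 | 8
After ORDER BY (5 rows):
parts.rank | users.rank | users.amt
50 | 50 | 6
50 | 50 | 7
7 | 7 | 8
5 | 5 | 9
7 | 7 | 10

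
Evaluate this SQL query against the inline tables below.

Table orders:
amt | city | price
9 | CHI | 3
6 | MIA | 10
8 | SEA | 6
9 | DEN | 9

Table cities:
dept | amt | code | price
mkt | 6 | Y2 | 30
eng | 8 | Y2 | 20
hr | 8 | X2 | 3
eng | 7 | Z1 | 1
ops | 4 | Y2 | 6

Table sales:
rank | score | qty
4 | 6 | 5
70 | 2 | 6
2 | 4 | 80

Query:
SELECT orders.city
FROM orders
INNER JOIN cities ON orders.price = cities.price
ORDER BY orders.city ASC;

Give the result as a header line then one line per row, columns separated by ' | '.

== RESULT ==
orders.city
CHI
SEA

Derivation:
After JOIN cities (2 rows):
orders.amt | orders.city | orders.price | cities.dept | cities.amt | cities.code | cities.price
9 | CHI | 3 | hr | 8 | X2 | 3
8 | SEA | 6 | ops | 4 | Y2 | 6
After SELECT (2 rows):
orders.city
CHI
SEA
After ORDER BY (2 rows):
orders.city
CHI
SEA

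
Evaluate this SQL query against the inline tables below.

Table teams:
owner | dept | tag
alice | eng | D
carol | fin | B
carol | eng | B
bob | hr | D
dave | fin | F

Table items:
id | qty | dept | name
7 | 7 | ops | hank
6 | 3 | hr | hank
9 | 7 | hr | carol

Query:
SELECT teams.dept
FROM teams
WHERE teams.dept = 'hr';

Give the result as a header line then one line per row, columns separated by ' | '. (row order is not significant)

After WHERE (1 rows):
teams.owner | teams.dept | teams.tag
bob | hr | D
After SELECT (1 rows):
teams.dept
hr

== RESULT ==
teams.dept
hr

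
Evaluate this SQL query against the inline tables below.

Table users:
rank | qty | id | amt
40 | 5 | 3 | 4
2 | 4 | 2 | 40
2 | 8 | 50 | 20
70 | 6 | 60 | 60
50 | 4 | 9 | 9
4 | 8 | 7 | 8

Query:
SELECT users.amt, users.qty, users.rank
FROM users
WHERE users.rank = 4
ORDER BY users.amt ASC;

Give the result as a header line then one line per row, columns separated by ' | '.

== RESULT ==
users.amt | users.qty | users.rank
8 | 8 | 4

Derivation:
After WHERE (1 rows):
users.rank | users.qty | users.id | users.amt
4 | 8 | 7 | 8
After SELECT (1 rows):
users.amt | users.qty | users.rank
8 | 8 | 4
After ORDER BY (1 rows):
users.amt | users.qty | users.rank
8 | 8 | 4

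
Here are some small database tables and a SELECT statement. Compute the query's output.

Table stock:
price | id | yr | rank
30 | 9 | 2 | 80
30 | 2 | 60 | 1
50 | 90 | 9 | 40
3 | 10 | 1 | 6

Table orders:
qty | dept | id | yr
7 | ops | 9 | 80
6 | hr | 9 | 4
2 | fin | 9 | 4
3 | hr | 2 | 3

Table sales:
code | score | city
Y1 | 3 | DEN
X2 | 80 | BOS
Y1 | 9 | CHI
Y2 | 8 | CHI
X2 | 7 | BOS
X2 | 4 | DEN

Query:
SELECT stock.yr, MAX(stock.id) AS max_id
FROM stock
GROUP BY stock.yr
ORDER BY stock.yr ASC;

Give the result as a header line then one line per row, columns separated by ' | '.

== RESULT ==
stock.yr | max_id
1 | 10
2 | 9
9 | 90
60 | 2

Derivation:
After GROUP BY (4 rows):
stock.yr | max_id
2 | 9
60 | 2
9 | 90
1 | 10
After ORDER BY (4 rows):
stock.yr | max_id
1 | 10
2 | 9
9 | 90
60 | 2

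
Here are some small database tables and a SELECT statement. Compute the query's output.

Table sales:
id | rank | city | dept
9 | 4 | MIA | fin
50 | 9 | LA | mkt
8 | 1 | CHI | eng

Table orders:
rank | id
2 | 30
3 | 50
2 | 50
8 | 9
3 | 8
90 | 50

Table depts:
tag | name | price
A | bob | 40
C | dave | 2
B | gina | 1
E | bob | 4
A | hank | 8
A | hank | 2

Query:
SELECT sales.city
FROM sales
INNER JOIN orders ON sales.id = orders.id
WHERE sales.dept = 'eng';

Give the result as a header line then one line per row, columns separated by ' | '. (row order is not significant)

== RESULT ==
sales.city
CHI

Derivation:
After JOIN orders (5 rows):
sales.id | sales.rank | sales.city | sales.dept | orders.rank | orders.id
9 | 4 | MIA | fin | 8 | 9
50 | 9 | LA | mkt | 3 | 50
50 | 9 | LA | mkt | 2 | 50
50 | 9 | LA | mkt | 90 | 50
8 | 1 | CHI | eng | 3 | 8
After WHERE (1 rows):
sales.id | sales.rank | sales.city | sales.dept | orders.rank | orders.id
8 | 1 | CHI | eng | 3 | 8
After SELECT (1 rows):
sales.city
CHI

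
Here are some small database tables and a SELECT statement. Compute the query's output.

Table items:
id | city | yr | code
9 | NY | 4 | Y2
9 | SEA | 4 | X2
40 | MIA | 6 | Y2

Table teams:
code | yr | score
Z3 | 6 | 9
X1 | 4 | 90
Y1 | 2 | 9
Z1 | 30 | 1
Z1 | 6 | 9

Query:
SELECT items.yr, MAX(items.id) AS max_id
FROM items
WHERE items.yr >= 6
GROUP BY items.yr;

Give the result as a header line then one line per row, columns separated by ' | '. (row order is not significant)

After WHERE (1 rows):
items.id | items.city | items.yr | items.code
40 | MIA | 6 | Y2
After GROUP BY (1 rows):
items.yr | max_id
6 | 40

== RESULT ==
items.yr | max_id
6 | 40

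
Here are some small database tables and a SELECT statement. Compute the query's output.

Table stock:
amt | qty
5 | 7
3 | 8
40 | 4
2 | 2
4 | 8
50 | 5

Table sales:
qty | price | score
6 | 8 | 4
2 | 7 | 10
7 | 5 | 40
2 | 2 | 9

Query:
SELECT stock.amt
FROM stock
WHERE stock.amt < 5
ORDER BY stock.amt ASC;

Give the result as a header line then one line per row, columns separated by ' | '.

After WHERE (3 rows):
stock.amt | stock.qty
3 | 8
2 | 2
4 | 8
After SELECT (3 rows):
stock.amt
3
2
4
After ORDER BY (3 rows):
stock.amt
2
3
4

== RESULT ==
stock.amt
2
3
4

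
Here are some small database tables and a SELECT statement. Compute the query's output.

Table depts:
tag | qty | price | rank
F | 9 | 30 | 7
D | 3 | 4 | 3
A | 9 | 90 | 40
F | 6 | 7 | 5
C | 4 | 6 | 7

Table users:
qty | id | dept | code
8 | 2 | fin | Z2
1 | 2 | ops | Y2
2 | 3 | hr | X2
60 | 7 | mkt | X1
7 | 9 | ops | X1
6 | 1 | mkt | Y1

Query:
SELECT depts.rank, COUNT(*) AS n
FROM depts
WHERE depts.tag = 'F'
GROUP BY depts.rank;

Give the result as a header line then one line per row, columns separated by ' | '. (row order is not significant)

== RESULT ==
depts.rank | n
7 | 1
5 | 1

Derivation:
After WHERE (2 rows):
depts.tag | depts.qty | depts.price | depts.rank
F | 9 | 30 | 7
F | 6 | 7 | 5
After GROUP BY (2 rows):
depts.rank | n
7 | 1
5 | 1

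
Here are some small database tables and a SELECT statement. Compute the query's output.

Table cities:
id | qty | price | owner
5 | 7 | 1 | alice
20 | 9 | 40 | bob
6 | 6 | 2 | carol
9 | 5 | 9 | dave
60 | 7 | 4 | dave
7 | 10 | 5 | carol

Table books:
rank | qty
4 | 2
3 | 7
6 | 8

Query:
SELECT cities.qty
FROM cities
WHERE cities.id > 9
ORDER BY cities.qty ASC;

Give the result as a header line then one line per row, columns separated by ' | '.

== RESULT ==
cities.qty
7
9

Derivation:
After WHERE (2 rows):
cities.id | cities.qty | cities.price | cities.owner
20 | 9 | 40 | bob
60 | 7 | 4 | dave
After SELECT (2 rows):
cities.qty
9
7
After ORDER BY (2 rows):
cities.qty
7
9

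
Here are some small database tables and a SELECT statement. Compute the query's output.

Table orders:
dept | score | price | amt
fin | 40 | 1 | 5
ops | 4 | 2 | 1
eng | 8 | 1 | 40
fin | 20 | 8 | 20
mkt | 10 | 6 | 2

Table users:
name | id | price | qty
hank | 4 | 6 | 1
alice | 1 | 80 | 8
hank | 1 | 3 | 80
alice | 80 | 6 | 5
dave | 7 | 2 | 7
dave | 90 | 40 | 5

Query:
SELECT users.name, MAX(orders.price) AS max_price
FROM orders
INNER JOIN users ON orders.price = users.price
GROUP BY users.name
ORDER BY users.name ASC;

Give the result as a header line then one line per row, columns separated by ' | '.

After JOIN users (3 rows):
orders.dept | orders.score | orders.price | orders.amt | users.name | users.id | users.price | users.qty
ops | 4 | 2 | 1 | dave | 7 | 2 | 7
mkt | 10 | 6 | 2 | hank | 4 | 6 | 1
mkt | 10 | 6 | 2 | alice | 80 | 6 | 5
After GROUP BY (3 rows):
users.name | max_price
dave | 2
hank | 6
alice | 6
After ORDER BY (3 rows):
users.name | max_price
alice | 6
dave | 2
hank | 6

== RESULT ==
users.name | max_price
alice | 6
dave | 2
hank | 6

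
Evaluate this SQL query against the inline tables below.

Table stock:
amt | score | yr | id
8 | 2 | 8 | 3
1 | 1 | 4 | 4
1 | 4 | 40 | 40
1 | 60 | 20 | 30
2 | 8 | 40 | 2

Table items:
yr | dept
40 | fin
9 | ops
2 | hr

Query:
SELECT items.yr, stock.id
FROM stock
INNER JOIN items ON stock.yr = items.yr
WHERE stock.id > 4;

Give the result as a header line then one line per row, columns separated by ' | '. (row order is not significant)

== RESULT ==
items.yr | stock.id
40 | 40

Derivation:
After JOIN items (2 rows):
stock.amt | stock.score | stock.yr | stock.id | items.yr | items.dept
1 | 4 | 40 | 40 | 40 | fin
2 | 8 | 40 | 2 | 40 | fin
After WHERE (1 rows):
stock.amt | stock.score | stock.yr | stock.id | items.yr | items.dept
1 | 4 | 40 | 40 | 40 | fin
After SELECT (1 rows):
items.yr | stock.id
40 | 40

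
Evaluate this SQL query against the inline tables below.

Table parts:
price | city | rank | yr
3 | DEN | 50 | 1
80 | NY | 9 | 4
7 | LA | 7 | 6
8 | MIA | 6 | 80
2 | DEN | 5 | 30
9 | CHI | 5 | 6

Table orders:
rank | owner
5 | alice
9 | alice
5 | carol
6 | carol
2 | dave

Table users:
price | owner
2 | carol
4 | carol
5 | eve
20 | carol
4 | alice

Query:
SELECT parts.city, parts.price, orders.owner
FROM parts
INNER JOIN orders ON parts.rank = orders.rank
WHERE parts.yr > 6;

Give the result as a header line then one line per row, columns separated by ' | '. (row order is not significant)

After JOIN orders (6 rows):
parts.price | parts.city | parts.rank | parts.yr | orders.rank | orders.owner
80 | NY | 9 | 4 | 9 | alice
8 | MIA | 6 | 80 | 6 | carol
2 | DEN | 5 | 30 | 5 | alice
2 | DEN | 5 | 30 | 5 | carol
9 | CHI | 5 | 6 | 5 | alice
9 | CHI | 5 | 6 | 5 | carol
After WHERE (3 rows):
parts.price | parts.city | parts.rank | parts.yr | orders.rank | orders.owner
8 | MIA | 6 | 80 | 6 | carol
2 | DEN | 5 | 30 | 5 | alice
2 | DEN | 5 | 30 | 5 | carol
After SELECT (3 rows):
parts.city | parts.price | orders.owner
MIA | 8 | carol
DEN | 2 | alice
DEN | 2 | carol

== RESULT ==
parts.city | parts.price | orders.owner
MIA | 8 | carol
DEN | 2 | alice
DEN | 2 | carol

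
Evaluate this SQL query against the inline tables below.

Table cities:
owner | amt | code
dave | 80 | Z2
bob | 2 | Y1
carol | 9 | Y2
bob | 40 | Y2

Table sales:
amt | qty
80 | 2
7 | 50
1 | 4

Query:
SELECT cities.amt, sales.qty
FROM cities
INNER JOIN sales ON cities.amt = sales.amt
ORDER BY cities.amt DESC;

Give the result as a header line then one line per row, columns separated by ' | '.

After JOIN sales (1 rows):
cities.owner | cities.amt | cities.code | sales.amt | sales.qty
dave | 80 | Z2 | 80 | 2
After SELECT (1 rows):
cities.amt | sales.qty
80 | 2
After ORDER BY (1 rows):
cities.amt | sales.qty
80 | 2

== RESULT ==
cities.amt | sales.qty
80 | 2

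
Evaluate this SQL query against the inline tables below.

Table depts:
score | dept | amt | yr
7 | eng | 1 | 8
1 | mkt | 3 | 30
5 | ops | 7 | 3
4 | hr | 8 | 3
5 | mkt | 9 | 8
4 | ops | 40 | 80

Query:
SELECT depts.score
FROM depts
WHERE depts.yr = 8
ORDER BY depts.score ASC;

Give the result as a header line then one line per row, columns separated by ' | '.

After WHERE (2 rows):
depts.score | depts.dept | depts.amt | depts.yr
7 | eng | 1 | 8
5 | mkt | 9 | 8
After SELECT (2 rows):
depts.score
7
5
After ORDER BY (2 rows):
depts.score
5
7

== RESULT ==
depts.score
5
7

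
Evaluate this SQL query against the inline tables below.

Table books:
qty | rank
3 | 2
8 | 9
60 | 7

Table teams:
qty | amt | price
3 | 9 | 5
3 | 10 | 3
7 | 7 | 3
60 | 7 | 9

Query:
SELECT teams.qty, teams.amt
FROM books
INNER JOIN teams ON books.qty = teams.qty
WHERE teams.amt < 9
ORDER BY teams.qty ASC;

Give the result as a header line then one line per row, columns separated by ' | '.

== RESULT ==
teams.qty | teams.amt
60 | 7

Derivation:
After JOIN teams (3 rows):
books.qty | books.rank | teams.qty | teams.amt | teams.price
3 | 2 | 3 | 9 | 5
3 | 2 | 3 | 10 | 3
60 | 7 | 60 | 7 | 9
After WHERE (1 rows):
books.qty | books.rank | teams.qty | teams.amt | teams.price
60 | 7 | 60 | 7 | 9
After SELECT (1 rows):
teams.qty | teams.amt
60 | 7
After ORDER BY (1 rows):
teams.qty | teams.amt
60 | 7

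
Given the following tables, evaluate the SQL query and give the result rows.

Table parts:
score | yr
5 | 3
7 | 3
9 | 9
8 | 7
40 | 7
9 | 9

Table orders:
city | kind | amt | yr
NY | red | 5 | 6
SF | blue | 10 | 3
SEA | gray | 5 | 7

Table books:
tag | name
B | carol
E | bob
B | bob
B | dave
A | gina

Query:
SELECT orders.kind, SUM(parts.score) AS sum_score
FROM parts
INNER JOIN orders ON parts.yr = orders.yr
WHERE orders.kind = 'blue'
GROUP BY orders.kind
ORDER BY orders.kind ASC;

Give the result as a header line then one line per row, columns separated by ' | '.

After JOIN orders (4 rows):
parts.score | parts.yr | orders.city | orders.kind | orders.amt | orders.yr
5 | 3 | SF | blue | 10 | 3
7 | 3 | SF | blue | 10 | 3
8 | 7 | SEA | gray | 5 | 7
40 | 7 | SEA | gray | 5 | 7
After WHERE (2 rows):
parts.score | parts.yr | orders.city | orders.kind | orders.amt | orders.yr
5 | 3 | SF | blue | 10 | 3
7 | 3 | SF | blue | 10 | 3
After GROUP BY (1 rows):
orders.kind | sum_score
blue | 12
After ORDER BY (1 rows):
orders.kind | sum_score
blue | 12

== RESULT ==
orders.kind | sum_score
blue | 12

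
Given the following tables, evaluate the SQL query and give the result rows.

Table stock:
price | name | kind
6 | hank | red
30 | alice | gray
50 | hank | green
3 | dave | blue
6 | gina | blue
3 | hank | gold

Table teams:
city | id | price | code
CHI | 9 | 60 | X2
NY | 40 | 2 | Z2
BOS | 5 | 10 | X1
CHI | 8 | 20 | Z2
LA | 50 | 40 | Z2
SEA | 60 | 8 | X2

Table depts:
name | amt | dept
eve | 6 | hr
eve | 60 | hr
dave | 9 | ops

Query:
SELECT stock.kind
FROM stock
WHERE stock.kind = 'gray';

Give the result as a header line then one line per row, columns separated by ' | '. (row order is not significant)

== RESULT ==
stock.kind
gray

Derivation:
After WHERE (1 rows):
stock.price | stock.name | stock.kind
30 | alice | gray
After SELECT (1 rows):
stock.kind
gray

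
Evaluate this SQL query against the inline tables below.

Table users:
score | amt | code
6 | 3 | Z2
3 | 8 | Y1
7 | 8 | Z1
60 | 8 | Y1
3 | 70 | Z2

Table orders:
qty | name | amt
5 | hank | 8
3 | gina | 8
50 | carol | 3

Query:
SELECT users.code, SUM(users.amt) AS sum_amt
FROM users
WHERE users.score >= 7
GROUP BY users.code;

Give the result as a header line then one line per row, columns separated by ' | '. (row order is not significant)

After WHERE (2 rows):
users.score | users.amt | users.code
7 | 8 | Z1
60 | 8 | Y1
After GROUP BY (2 rows):
users.code | sum_amt
Z1 | 8
Y1 | 8

== RESULT ==
users.code | sum_amt
Z1 | 8
Y1 | 8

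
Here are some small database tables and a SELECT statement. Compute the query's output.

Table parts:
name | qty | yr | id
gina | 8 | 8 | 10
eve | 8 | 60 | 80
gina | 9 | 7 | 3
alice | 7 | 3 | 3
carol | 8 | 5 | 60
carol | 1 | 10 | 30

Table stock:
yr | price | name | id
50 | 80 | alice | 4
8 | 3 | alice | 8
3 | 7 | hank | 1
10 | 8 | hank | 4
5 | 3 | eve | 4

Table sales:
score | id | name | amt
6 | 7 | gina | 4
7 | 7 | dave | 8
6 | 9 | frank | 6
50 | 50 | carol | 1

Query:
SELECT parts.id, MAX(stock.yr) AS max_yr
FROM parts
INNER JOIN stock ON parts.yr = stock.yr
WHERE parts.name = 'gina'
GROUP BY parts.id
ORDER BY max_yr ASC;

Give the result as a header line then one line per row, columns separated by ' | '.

== RESULT ==
parts.id | max_yr
10 | 8

Derivation:
After JOIN stock (4 rows):
parts.name | parts.qty | parts.yr | parts.id | stock.yr | stock.price | stock.name | stock.id
gina | 8 | 8 | 10 | 8 | 3 | alice | 8
alice | 7 | 3 | 3 | 3 | 7 | hank | 1
carol | 8 | 5 | 60 | 5 | 3 | eve | 4
carol | 1 | 10 | 30 | 10 | 8 | hank | 4
After WHERE (1 rows):
parts.name | parts.qty | parts.yr | parts.id | stock.yr | stock.price | stock.name | stock.id
gina | 8 | 8 | 10 | 8 | 3 | alice | 8
After GROUP BY (1 rows):
parts.id | max_yr
10 | 8
After ORDER BY (1 rows):
parts.id | max_yr
10 | 8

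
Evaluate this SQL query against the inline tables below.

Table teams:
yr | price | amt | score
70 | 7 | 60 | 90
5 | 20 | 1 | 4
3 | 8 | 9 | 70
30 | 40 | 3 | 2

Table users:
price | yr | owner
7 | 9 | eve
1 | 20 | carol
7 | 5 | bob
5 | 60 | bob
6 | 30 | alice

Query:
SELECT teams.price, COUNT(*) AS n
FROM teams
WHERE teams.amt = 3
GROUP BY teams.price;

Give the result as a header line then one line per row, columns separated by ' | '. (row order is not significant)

== RESULT ==
teams.price | n
40 | 1

Derivation:
After WHERE (1 rows):
teams.yr | teams.price | teams.amt | teams.score
30 | 40 | 3 | 2
After GROUP BY (1 rows):
teams.price | n
40 | 1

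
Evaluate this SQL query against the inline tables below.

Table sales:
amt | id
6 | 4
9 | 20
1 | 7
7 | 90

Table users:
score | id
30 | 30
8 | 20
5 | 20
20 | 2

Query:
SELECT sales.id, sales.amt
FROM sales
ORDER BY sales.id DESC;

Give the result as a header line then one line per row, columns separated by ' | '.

After SELECT (4 rows):
sales.id | sales.amt
4 | 6
20 | 9
7 | 1
90 | 7
After ORDER BY (4 rows):
sales.id | sales.amt
90 | 7
20 | 9
7 | 1
4 | 6

== RESULT ==
sales.id | sales.amt
90 | 7
20 | 9
7 | 1
4 | 6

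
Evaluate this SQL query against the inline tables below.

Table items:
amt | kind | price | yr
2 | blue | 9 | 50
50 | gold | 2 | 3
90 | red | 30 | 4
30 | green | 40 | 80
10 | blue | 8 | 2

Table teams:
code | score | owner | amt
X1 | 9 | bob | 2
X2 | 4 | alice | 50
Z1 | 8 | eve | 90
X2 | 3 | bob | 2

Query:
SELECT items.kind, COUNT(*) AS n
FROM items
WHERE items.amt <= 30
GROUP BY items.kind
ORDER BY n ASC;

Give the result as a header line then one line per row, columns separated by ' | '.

== RESULT ==
items.kind | n
green | 1
blue | 2

Derivation:
After WHERE (3 rows):
items.amt | items.kind | items.price | items.yr
2 | blue | 9 | 50
30 | green | 40 | 80
10 | blue | 8 | 2
After GROUP BY (2 rows):
items.kind | n
blue | 2
green | 1
After ORDER BY (2 rows):
items.kind | n
green | 1
blue | 2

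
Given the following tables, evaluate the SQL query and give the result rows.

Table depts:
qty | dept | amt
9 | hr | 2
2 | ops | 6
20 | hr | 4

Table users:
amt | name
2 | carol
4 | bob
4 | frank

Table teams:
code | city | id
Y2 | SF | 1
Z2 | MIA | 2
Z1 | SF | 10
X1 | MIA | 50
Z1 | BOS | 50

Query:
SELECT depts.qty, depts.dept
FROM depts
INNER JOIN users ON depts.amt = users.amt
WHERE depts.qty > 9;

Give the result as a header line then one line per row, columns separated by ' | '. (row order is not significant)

After JOIN users (3 rows):
depts.qty | depts.dept | depts.amt | users.amt | users.name
9 | hr | 2 | 2 | carol
20 | hr | 4 | 4 | bob
20 | hr | 4 | 4 | frank
After WHERE (2 rows):
depts.qty | depts.dept | depts.amt | users.amt | users.name
20 | hr | 4 | 4 | bob
20 | hr | 4 | 4 | frank
After SELECT (2 rows):
depts.qty | depts.dept
20 | hr
20 | hr

== RESULT ==
depts.qty | depts.dept
20 | hr
20 | hr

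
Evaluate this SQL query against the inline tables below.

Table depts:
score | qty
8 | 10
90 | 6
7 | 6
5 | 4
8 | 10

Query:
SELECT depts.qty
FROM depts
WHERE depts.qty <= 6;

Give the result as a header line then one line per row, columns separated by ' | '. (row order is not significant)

== RESULT ==
depts.qty
6
6
4

Derivation:
After WHERE (3 rows):
depts.score | depts.qty
90 | 6
7 | 6
5 | 4
After SELECT (3 rows):
depts.qty
6
6
4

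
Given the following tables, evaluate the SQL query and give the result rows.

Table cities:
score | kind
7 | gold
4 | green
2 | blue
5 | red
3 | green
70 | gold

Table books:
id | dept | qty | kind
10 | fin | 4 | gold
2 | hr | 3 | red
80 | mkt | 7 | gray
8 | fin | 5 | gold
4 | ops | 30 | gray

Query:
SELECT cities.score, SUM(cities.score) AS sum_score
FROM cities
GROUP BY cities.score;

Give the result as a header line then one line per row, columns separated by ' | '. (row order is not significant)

== RESULT ==
cities.score | sum_score
7 | 7
4 | 4
2 | 2
5 | 5
3 | 3
70 | 70

Derivation:
After GROUP BY (6 rows):
cities.score | sum_score
7 | 7
4 | 4
2 | 2
5 | 5
3 | 3
70 | 70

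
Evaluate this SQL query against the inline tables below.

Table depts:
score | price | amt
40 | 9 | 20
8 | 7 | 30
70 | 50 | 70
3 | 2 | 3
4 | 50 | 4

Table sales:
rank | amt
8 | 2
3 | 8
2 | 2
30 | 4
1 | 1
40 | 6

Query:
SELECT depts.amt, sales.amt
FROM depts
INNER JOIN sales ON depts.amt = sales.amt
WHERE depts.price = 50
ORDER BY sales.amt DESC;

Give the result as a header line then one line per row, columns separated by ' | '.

After JOIN sales (1 rows):
depts.score | depts.price | depts.amt | sales.rank | sales.amt
4 | 50 | 4 | 30 | 4
After WHERE (1 rows):
depts.score | depts.price | depts.amt | sales.rank | sales.amt
4 | 50 | 4 | 30 | 4
After SELECT (1 rows):
depts.amt | sales.amt
4 | 4
After ORDER BY (1 rows):
depts.amt | sales.amt
4 | 4

== RESULT ==
depts.amt | sales.amt
4 | 4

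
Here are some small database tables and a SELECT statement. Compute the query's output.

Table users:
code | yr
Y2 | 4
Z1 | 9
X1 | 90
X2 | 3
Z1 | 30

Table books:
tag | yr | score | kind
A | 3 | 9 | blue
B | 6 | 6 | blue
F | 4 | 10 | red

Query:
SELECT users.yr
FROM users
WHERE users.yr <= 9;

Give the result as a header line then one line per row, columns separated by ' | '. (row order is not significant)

== RESULT ==
users.yr
4
9
3

Derivation:
After WHERE (3 rows):
users.code | users.yr
Y2 | 4
Z1 | 9
X2 | 3
After SELECT (3 rows):
users.yr
4
9
3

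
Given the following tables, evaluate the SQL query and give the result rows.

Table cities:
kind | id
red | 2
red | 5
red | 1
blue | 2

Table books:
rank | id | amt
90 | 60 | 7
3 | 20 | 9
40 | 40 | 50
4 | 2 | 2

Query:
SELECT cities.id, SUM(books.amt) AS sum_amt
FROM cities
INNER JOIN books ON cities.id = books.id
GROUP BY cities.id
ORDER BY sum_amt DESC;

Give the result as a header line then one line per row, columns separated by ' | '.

After JOIN books (2 rows):
cities.kind | cities.id | books.rank | books.id | books.amt
red | 2 | 4 | 2 | 2
blue | 2 | 4 | 2 | 2
After GROUP BY (1 rows):
cities.id | sum_amt
2 | 4
After ORDER BY (1 rows):
cities.id | sum_amt
2 | 4

== RESULT ==
cities.id | sum_amt
2 | 4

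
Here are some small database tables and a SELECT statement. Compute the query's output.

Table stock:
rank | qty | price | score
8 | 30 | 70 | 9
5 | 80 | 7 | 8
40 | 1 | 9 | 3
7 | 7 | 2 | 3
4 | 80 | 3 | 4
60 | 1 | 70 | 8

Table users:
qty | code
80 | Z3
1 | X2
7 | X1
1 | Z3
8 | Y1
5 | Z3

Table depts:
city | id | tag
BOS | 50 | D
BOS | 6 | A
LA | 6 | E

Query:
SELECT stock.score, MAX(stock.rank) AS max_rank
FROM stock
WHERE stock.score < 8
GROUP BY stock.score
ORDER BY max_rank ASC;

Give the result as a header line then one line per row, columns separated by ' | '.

== RESULT ==
stock.score | max_rank
4 | 4
3 | 40

Derivation:
After WHERE (3 rows):
stock.rank | stock.qty | stock.price | stock.score
40 | 1 | 9 | 3
7 | 7 | 2 | 3
4 | 80 | 3 | 4
After GROUP BY (2 rows):
stock.score | max_rank
3 | 40
4 | 4
After ORDER BY (2 rows):
stock.score | max_rank
4 | 4
3 | 40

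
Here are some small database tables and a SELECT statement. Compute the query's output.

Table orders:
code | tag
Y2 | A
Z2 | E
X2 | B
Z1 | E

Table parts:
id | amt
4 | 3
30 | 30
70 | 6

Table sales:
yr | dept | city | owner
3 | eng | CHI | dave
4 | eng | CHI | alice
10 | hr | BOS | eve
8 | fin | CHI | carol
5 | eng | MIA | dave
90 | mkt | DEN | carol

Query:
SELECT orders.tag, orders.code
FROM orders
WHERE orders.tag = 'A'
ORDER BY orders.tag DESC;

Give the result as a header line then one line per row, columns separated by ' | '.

== RESULT ==
orders.tag | orders.code
A | Y2

Derivation:
After WHERE (1 rows):
orders.code | orders.tag
Y2 | A
After SELECT (1 rows):
orders.tag | orders.code
A | Y2
After ORDER BY (1 rows):
orders.tag | orders.code
A | Y2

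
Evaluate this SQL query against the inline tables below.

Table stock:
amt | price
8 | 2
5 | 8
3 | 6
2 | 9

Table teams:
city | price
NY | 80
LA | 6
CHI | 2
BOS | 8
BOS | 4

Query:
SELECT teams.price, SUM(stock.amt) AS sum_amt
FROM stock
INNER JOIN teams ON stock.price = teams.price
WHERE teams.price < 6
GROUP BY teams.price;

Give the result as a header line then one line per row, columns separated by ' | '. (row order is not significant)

== RESULT ==
teams.price | sum_amt
2 | 8

Derivation:
After JOIN teams (3 rows):
stock.amt | stock.price | teams.city | teams.price
8 | 2 | CHI | 2
5 | 8 | BOS | 8
3 | 6 | LA | 6
After WHERE (1 rows):
stock.amt | stock.price | teams.city | teams.price
8 | 2 | CHI | 2
After GROUP BY (1 rows):
teams.price | sum_amt
2 | 8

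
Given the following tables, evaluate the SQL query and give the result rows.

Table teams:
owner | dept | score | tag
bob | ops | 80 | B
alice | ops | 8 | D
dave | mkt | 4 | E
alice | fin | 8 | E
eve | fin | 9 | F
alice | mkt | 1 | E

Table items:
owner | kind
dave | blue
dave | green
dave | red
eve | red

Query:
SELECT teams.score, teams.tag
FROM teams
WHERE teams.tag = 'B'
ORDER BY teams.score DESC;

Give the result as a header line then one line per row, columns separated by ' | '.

After WHERE (1 rows):
teams.owner | teams.dept | teams.score | teams.tag
bob | ops | 80 | B
After SELECT (1 rows):
teams.score | teams.tag
80 | B
After ORDER BY (1 rows):
teams.score | teams.tag
80 | B

== RESULT ==
teams.score | teams.tag
80 | B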